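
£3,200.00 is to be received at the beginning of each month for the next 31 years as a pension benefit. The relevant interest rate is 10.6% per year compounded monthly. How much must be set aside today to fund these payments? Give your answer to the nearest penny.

£351,595.98

This is an annuity due: 372 payments of £3,200.00 at the beginning of each month.
Periodic rate r = 0.106/12 per month; n is counted in months.
PV = PMT × [(1 − (1+r)^−n)/r] × (1+r) = 3,200 × [1 − (1+r)^−372] / r × (1+r) = £351,595.98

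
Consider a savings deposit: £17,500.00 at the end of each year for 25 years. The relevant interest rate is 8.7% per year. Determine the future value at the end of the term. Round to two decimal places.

This is an ordinary annuity: 25 deposits of £17,500.00 at the end of each year.
Periodic rate r = 0.087 per year.
FV = PMT × [((1+r)^n − 1)/r] = 17,500 × [(1+r)^25 − 1] / r = £1,417,889.90

£1,417,889.90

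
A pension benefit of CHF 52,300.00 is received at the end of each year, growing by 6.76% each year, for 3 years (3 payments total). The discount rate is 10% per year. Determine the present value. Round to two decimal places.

CHF 138,476.32

Periodic rate r = 0.1 per year.
Growing ordinary annuity: PV = PMT₁ × [1 − ((1+g)/(1+r))^n] / (r − g) = 52,300 × [1 − ((1+0.0676)/(1+r))^3] / (r − 0.0676) = CHF 138,476.32.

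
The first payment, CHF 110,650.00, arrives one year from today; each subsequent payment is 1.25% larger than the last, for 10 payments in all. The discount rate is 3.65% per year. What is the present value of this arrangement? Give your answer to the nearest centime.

Periodic rate r = 0.0365 per year.
Growing ordinary annuity: PV = PMT₁ × [1 − ((1+g)/(1+r))^n] / (r − g) = 110,650 × [1 − ((1+0.0125)/(1+r))^10] / (r − 0.0125) = CHF 962,898.77.

CHF 962,898.77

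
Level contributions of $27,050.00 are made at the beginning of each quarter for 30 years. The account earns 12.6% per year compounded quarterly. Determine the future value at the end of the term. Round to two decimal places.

This is an annuity due: 120 deposits of $27,050.00 at the beginning of each quarter.
Periodic rate r = 0.126/4 per quarter; n is counted in quarters.
FV = PMT × [((1+r)^n − 1)/r] × (1+r) = 27,050 × [(1+r)^120 − 1] / r × (1+r) = $35,727,094.18

$35,727,094.18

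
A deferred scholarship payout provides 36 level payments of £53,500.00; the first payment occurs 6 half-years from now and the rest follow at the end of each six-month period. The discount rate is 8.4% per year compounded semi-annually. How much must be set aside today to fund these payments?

Ordinary annuity of 36 payments, first payment at period 6.
Periodic rate r = 0.084/2 per half-year; n is counted in half-years.
The ordinary-annuity PV formula values the stream one period before the first payment (period 5); discount that back 5 periods:
PV₀ = 53,500 × [1 − (1+r)^−36] / r × (1+r)^−5 = £801,177.87

£801,177.87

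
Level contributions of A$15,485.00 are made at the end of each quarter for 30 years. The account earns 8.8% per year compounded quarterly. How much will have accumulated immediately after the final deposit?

A$8,881,222.60

This is an ordinary annuity: 120 deposits of A$15,485.00 at the end of each quarter.
Periodic rate r = 0.088/4 per quarter; n is counted in quarters.
FV = PMT × [((1+r)^n − 1)/r] = 15,485 × [(1+r)^120 − 1] / r = A$8,881,222.60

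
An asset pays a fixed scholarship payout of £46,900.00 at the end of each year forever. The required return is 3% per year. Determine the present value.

Periodic rate r = 0.03 per year.
Level perpetuity: PV = PMT / r = 46,900 / (0.03) = £1,563,333.33.

£1,563,333.33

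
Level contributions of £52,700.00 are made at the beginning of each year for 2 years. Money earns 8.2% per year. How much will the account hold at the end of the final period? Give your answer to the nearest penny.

£118,718.55

This is an annuity due: 2 deposits of £52,700.00 at the beginning of each year.
Periodic rate r = 0.082 per year.
FV = PMT × [((1+r)^n − 1)/r] × (1+r) = 52,700 × [(1+r)^2 − 1] / r × (1+r) = £118,718.55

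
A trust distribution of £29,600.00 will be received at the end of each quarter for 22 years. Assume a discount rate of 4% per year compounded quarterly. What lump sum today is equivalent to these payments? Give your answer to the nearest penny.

This is an ordinary annuity: 88 payments of £29,600.00 at the end of each quarter.
Periodic rate r = 0.04/4 per quarter; n is counted in quarters.
PV = PMT × [(1 − (1+r)^−n)/r] = 29,600 × [1 − (1+r)^−88] / r = £1,726,864.45

£1,726,864.45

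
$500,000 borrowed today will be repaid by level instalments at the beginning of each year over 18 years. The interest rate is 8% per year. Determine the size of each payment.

Level annuity due; solve PV = PMT × [(1 − (1+r)^−n)/r] × (1+r) for PMT.
Periodic rate r = 0.08 per year.
With n = 18: PMT = 500,000 / ([(1 − (1+r)^−n)/r] × (1+r)) = $49,399.12

$49,399.12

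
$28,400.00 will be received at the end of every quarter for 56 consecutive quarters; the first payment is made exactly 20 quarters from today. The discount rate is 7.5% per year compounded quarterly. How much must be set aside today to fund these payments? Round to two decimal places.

$688,172.19

Ordinary annuity of 56 payments, first payment at period 20.
Periodic rate r = 0.075/4 per quarter; n is counted in quarters.
The ordinary-annuity PV formula values the stream one period before the first payment (period 19); discount that back 19 periods:
PV₀ = 28,400 × [1 − (1+r)^−56] / r × (1+r)^−19 = $688,172.19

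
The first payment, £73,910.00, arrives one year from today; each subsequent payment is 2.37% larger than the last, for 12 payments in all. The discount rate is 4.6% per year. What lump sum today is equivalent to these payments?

£755,230.29

Periodic rate r = 0.046 per year.
Growing ordinary annuity: PV = PMT₁ × [1 − ((1+g)/(1+r))^n] / (r − g) = 73,910 × [1 − ((1+0.0237)/(1+r))^12] / (r − 0.0237) = £755,230.29.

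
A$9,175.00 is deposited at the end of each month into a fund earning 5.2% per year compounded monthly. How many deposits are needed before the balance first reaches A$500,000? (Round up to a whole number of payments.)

Periodic rate r = 0.052/12 per month; n is counted in months.
Ordinary annuity FV: 500,000 = 9,175 × [((1+r)^n − 1)/r].
(1+r)^n = 1 + 500,000 × r / 9,175, so n = ln(1 + 500,000·r/9,175) / ln(1+r) = 49.03.
Round up to a whole number of payments: n = 50.

50 payments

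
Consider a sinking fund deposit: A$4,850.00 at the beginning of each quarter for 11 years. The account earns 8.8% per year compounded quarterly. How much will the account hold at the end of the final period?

A$361,656.62

This is an annuity due: 44 deposits of A$4,850.00 at the beginning of each quarter.
Periodic rate r = 0.088/4 per quarter; n is counted in quarters.
FV = PMT × [((1+r)^n − 1)/r] × (1+r) = 4,850 × [(1+r)^44 − 1] / r × (1+r) = A$361,656.62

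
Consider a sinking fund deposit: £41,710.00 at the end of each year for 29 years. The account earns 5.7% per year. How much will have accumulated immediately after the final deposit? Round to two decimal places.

This is an ordinary annuity: 29 deposits of £41,710.00 at the end of each year.
Periodic rate r = 0.057 per year.
FV = PMT × [((1+r)^n − 1)/r] = 41,710 × [(1+r)^29 − 1] / r = £2,920,322.95

£2,920,322.95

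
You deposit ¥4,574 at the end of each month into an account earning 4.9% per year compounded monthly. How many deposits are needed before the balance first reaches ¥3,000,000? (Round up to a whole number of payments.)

Periodic rate r = 0.049/12 per month; n is counted in months.
Ordinary annuity FV: 3,000,000 = 4,574 × [((1+r)^n − 1)/r].
(1+r)^n = 1 + 3,000,000 × r / 4,574, so n = ln(1 + 3,000,000·r/4,574) / ln(1+r) = 319.61.
Round up to a whole number of payments: n = 320.

320 payments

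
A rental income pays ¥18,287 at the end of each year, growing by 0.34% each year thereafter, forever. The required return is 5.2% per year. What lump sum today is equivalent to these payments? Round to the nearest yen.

¥376,276

Periodic rate r = 0.052 per year.
Growing perpetuity (Gordon): PV = PMT₁ / (r − g) = 18,287 / (r − 0.0034) = ¥376,276.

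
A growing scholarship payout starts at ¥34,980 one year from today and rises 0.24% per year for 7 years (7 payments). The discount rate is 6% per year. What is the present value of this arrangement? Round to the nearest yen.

Periodic rate r = 0.06 per year.
Growing ordinary annuity: PV = PMT₁ × [1 − ((1+g)/(1+r))^n] / (r − g) = 34,980 × [1 − ((1+0.0024)/(1+r))^7] / (r − 0.0024) = ¥196,574.

¥196,574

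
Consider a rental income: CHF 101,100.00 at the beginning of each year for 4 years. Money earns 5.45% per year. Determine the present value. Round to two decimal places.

This is an annuity due: 4 payments of CHF 101,100.00 at the beginning of each year.
Periodic rate r = 0.0545 per year.
PV = PMT × [(1 − (1+r)^−n)/r] × (1+r) = 101,100 × [1 − (1+r)^−4] / r × (1+r) = CHF 374,115.19

CHF 374,115.19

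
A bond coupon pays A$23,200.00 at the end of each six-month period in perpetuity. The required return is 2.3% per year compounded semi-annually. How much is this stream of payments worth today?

A$2,017,391.30

Periodic rate r = 0.023/2 per half-year.
Level perpetuity: PV = PMT / r = 23,200 / (0.023/2) = A$2,017,391.30.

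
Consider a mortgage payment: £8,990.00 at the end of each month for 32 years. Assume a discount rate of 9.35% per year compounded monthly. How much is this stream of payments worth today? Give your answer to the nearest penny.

£1,095,215.85

This is an ordinary annuity: 384 payments of £8,990.00 at the end of each month.
Periodic rate r = 0.0935/12 per month; n is counted in months.
PV = PMT × [(1 − (1+r)^−n)/r] = 8,990 × [1 − (1+r)^−384] / r = £1,095,215.85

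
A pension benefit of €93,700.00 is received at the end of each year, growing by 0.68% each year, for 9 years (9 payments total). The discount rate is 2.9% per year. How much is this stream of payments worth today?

Periodic rate r = 0.029 per year.
Growing ordinary annuity: PV = PMT₁ × [1 − ((1+g)/(1+r))^n] / (r − g) = 93,700 × [1 − ((1+0.0068)/(1+r))^9] / (r − 0.0068) = €752,257.41.

€752,257.41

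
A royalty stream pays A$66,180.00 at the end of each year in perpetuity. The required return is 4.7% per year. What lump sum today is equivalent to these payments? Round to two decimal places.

A$1,408,085.11

Periodic rate r = 0.047 per year.
Level perpetuity: PV = PMT / r = 66,180 / (0.047) = A$1,408,085.11.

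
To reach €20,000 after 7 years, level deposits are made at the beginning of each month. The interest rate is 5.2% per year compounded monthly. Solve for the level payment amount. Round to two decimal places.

€197.04

Level annuity due; solve FV = PMT × [((1+r)^n − 1)/r] × (1+r) for PMT.
Periodic rate r = 0.052/12 per month; n is counted in months.
With n = 84: PMT = 20,000 / ([((1+r)^n − 1)/r] × (1+r)) = €197.04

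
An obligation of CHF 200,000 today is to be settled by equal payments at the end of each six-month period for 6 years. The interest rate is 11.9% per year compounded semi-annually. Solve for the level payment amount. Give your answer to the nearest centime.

Level ordinary annuity; solve PV = PMT × [(1 − (1+r)^−n)/r] for PMT.
Periodic rate r = 0.119/2 per half-year; n is counted in half-years.
With n = 12: PMT = 200,000 / ([(1 − (1+r)^−n)/r]) = CHF 23,790.06

CHF 23,790.06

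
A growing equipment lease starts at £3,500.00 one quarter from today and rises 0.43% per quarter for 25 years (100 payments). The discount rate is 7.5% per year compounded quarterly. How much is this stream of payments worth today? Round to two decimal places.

£184,166.93

Periodic rate r = 0.075/4 per quarter; n is counted in quarters.
Growing ordinary annuity: PV = PMT₁ × [1 − ((1+g)/(1+r))^n] / (r − g) = 3,500 × [1 − ((1+0.0043)/(1+r))^100] / (r − 0.0043) = £184,166.93.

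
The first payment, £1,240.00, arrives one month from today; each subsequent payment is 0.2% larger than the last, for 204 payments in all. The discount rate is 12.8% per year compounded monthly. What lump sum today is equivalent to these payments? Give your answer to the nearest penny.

£118,384.45

Periodic rate r = 0.128/12 per month; n is counted in months.
Growing ordinary annuity: PV = PMT₁ × [1 − ((1+g)/(1+r))^n] / (r − g) = 1,240 × [1 − ((1+0.002)/(1+r))^204] / (r − 0.002) = £118,384.45.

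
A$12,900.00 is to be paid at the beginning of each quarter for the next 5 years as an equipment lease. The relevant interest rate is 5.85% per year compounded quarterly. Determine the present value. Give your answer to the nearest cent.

A$225,547.42

This is an annuity due: 20 payments of A$12,900.00 at the beginning of each quarter.
Periodic rate r = 0.0585/4 per quarter; n is counted in quarters.
PV = PMT × [(1 − (1+r)^−n)/r] × (1+r) = 12,900 × [1 − (1+r)^−20] / r × (1+r) = A$225,547.42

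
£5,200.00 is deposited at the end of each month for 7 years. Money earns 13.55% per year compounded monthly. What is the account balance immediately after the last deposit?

£722,158.06

This is an ordinary annuity: 84 deposits of £5,200.00 at the end of each month.
Periodic rate r = 0.1355/12 per month; n is counted in months.
FV = PMT × [((1+r)^n − 1)/r] = 5,200 × [(1+r)^84 − 1] / r = £722,158.06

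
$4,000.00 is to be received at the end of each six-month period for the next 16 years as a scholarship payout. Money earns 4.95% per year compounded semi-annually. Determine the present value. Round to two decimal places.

$87,704.81

This is an ordinary annuity: 32 payments of $4,000.00 at the end of each six-month period.
Periodic rate r = 0.0495/2 per half-year; n is counted in half-years.
PV = PMT × [(1 − (1+r)^−n)/r] = 4,000 × [1 − (1+r)^−32] / r = $87,704.81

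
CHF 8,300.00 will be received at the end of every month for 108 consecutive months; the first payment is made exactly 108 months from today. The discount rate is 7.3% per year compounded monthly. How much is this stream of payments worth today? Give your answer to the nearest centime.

CHF 342,652.29

Ordinary annuity of 108 payments, first payment at period 108.
Periodic rate r = 0.073/12 per month; n is counted in months.
The ordinary-annuity PV formula values the stream one period before the first payment (period 107); discount that back 107 periods:
PV₀ = 8,300 × [1 − (1+r)^−108] / r × (1+r)^−107 = CHF 342,652.29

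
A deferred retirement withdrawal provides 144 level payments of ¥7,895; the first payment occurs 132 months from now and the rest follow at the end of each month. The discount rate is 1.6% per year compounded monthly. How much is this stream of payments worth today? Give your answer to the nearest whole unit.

Ordinary annuity of 144 payments, first payment at period 132.
Periodic rate r = 0.016/12 per month; n is counted in months.
The ordinary-annuity PV formula values the stream one period before the first payment (period 131); discount that back 131 periods:
PV₀ = 7,895 × [1 − (1+r)^−144] / r × (1+r)^−131 = ¥868,201

¥868,201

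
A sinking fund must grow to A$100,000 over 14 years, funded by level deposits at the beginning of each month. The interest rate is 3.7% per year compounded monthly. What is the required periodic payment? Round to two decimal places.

Level annuity due; solve FV = PMT × [((1+r)^n − 1)/r] × (1+r) for PMT.
Periodic rate r = 0.037/12 per month; n is counted in months.
With n = 168: PMT = 100,000 / ([((1+r)^n − 1)/r] × (1+r)) = A$453.82

A$453.82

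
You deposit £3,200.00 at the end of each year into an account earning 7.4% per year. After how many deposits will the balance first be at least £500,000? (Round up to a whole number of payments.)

Periodic rate r = 0.074 per year.
Ordinary annuity FV: 500,000 = 3,200 × [((1+r)^n − 1)/r].
(1+r)^n = 1 + 500,000 × r / 3,200, so n = ln(1 + 500,000·r/3,200) / ln(1+r) = 35.45.
Round up to a whole number of payments: n = 36.

36 payments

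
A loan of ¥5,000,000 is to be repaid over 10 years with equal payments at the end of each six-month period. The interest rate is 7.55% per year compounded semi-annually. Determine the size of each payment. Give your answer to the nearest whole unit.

Level ordinary annuity; solve PV = PMT × [(1 − (1+r)^−n)/r] for PMT.
Periodic rate r = 0.0755/2 per half-year; n is counted in half-years.
With n = 20: PMT = 5,000,000 / ([(1 − (1+r)^−n)/r]) = ¥360,616

¥360,616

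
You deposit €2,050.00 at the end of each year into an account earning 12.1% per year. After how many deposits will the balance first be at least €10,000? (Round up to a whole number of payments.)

Periodic rate r = 0.121 per year.
Ordinary annuity FV: 10,000 = 2,050 × [((1+r)^n − 1)/r].
(1+r)^n = 1 + 10,000 × r / 2,050, so n = ln(1 + 10,000·r/2,050) / ln(1+r) = 4.06.
Round up to a whole number of payments: n = 5.

5 payments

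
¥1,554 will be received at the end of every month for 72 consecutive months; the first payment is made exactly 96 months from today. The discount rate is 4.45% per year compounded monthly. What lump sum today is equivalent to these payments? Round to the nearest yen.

Ordinary annuity of 72 payments, first payment at period 96.
Periodic rate r = 0.0445/12 per month; n is counted in months.
The ordinary-annuity PV formula values the stream one period before the first payment (period 95); discount that back 95 periods:
PV₀ = 1,554 × [1 − (1+r)^−72] / r × (1+r)^−95 = ¥68,973

¥68,973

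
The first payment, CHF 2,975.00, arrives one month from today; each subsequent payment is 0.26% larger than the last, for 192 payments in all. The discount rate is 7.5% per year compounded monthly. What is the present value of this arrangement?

CHF 409,390.89

Periodic rate r = 0.075/12 per month; n is counted in months.
Growing ordinary annuity: PV = PMT₁ × [1 − ((1+g)/(1+r))^n] / (r − g) = 2,975 × [1 − ((1+0.0026)/(1+r))^192] / (r − 0.0026) = CHF 409,390.89.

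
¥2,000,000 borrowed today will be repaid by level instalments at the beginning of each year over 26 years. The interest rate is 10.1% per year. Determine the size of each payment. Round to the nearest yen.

¥199,846

Level annuity due; solve PV = PMT × [(1 − (1+r)^−n)/r] × (1+r) for PMT.
Periodic rate r = 0.101 per year.
With n = 26: PMT = 2,000,000 / ([(1 − (1+r)^−n)/r] × (1+r)) = ¥199,846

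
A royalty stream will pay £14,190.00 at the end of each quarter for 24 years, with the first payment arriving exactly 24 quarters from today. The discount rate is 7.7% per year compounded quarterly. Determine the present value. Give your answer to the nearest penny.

Ordinary annuity of 96 payments, first payment at period 24.
Periodic rate r = 0.077/4 per quarter; n is counted in quarters.
The ordinary-annuity PV formula values the stream one period before the first payment (period 23); discount that back 23 periods:
PV₀ = 14,190 × [1 − (1+r)^−96] / r × (1+r)^−23 = £399,205.80

£399,205.80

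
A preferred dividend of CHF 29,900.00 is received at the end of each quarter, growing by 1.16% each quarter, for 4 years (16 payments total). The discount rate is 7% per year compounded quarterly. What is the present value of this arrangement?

Periodic rate r = 0.07/4 per quarter; n is counted in quarters.
Growing ordinary annuity: PV = PMT₁ × [1 − ((1+g)/(1+r))^n] / (r − g) = 29,900 × [1 − ((1+0.0116)/(1+r))^16] / (r − 0.0116) = CHF 450,267.72.

CHF 450,267.72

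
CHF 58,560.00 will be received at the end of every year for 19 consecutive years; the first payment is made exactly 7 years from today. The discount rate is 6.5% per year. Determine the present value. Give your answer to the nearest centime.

CHF 430,817.91

Ordinary annuity of 19 payments, first payment at period 7.
Periodic rate r = 0.065 per year.
The ordinary-annuity PV formula values the stream one period before the first payment (period 6); discount that back 6 periods:
PV₀ = 58,560 × [1 − (1+r)^−19] / r × (1+r)^−6 = CHF 430,817.91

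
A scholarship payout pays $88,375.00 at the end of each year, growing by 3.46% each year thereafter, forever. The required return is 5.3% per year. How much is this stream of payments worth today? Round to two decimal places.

Periodic rate r = 0.053 per year.
Growing perpetuity (Gordon): PV = PMT₁ / (r − g) = 88,375 / (r − 0.0346) = $4,802,989.13.

$4,802,989.13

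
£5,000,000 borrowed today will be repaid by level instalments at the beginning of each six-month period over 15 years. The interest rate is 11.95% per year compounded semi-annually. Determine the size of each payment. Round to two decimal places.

Level annuity due; solve PV = PMT × [(1 − (1+r)^−n)/r] × (1+r) for PMT.
Periodic rate r = 0.1195/2 per half-year; n is counted in half-years.
With n = 30: PMT = 5,000,000 / ([(1 − (1+r)^−n)/r] × (1+r)) = £341,847.98

£341,847.98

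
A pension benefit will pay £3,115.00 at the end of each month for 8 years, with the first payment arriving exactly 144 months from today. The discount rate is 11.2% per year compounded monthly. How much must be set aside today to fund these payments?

£52,167.20

Ordinary annuity of 96 payments, first payment at period 144.
Periodic rate r = 0.112/12 per month; n is counted in months.
The ordinary-annuity PV formula values the stream one period before the first payment (period 143); discount that back 143 periods:
PV₀ = 3,115 × [1 − (1+r)^−96] / r × (1+r)^−143 = £52,167.20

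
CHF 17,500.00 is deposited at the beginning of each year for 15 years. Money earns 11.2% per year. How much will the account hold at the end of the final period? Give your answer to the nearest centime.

CHF 680,326.20

This is an annuity due: 15 deposits of CHF 17,500.00 at the beginning of each year.
Periodic rate r = 0.112 per year.
FV = PMT × [((1+r)^n − 1)/r] × (1+r) = 17,500 × [(1+r)^15 − 1] / r × (1+r) = CHF 680,326.20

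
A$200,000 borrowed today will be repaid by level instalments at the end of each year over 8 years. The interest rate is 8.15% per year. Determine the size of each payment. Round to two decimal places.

Level ordinary annuity; solve PV = PMT × [(1 − (1+r)^−n)/r] for PMT.
Periodic rate r = 0.0815 per year.
With n = 8: PMT = 200,000 / ([(1 − (1+r)^−n)/r]) = A$35,001.32

A$35,001.32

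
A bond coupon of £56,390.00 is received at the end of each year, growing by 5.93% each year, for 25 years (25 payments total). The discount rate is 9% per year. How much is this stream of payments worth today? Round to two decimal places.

£937,567.90

Periodic rate r = 0.09 per year.
Growing ordinary annuity: PV = PMT₁ × [1 − ((1+g)/(1+r))^n] / (r − g) = 56,390 × [1 − ((1+0.0593)/(1+r))^25] / (r − 0.0593) = £937,567.90.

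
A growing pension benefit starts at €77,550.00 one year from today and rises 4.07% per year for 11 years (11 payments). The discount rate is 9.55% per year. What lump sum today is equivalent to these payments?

€610,423.49

Periodic rate r = 0.0955 per year.
Growing ordinary annuity: PV = PMT₁ × [1 − ((1+g)/(1+r))^n] / (r − g) = 77,550 × [1 − ((1+0.0407)/(1+r))^11] / (r − 0.0407) = €610,423.49.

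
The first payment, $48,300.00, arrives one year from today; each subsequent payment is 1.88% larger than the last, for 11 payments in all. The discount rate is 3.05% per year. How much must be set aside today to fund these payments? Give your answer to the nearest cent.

$487,281.15

Periodic rate r = 0.0305 per year.
Growing ordinary annuity: PV = PMT₁ × [1 − ((1+g)/(1+r))^n] / (r − g) = 48,300 × [1 − ((1+0.0188)/(1+r))^11] / (r − 0.0188) = $487,281.15.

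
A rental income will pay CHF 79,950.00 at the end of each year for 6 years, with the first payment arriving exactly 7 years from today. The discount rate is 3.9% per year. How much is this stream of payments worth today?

Ordinary annuity of 6 payments, first payment at period 7.
Periodic rate r = 0.039 per year.
The ordinary-annuity PV formula values the stream one period before the first payment (period 6); discount that back 6 periods:
PV₀ = 79,950 × [1 − (1+r)^−6] / r × (1+r)^−6 = CHF 334,232.48

CHF 334,232.48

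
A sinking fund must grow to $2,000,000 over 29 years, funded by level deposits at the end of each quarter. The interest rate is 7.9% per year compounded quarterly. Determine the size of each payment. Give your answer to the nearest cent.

$4,557.76

Level ordinary annuity; solve FV = PMT × [((1+r)^n − 1)/r] for PMT.
Periodic rate r = 0.079/4 per quarter; n is counted in quarters.
With n = 116: PMT = 2,000,000 / ([((1+r)^n − 1)/r]) = $4,557.76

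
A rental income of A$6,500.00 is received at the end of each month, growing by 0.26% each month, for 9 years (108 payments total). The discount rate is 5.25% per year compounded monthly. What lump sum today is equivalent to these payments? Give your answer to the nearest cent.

Periodic rate r = 0.0525/12 per month; n is counted in months.
Growing ordinary annuity: PV = PMT₁ × [1 − ((1+g)/(1+r))^n] / (r − g) = 6,500 × [1 − ((1+0.0026)/(1+r))^108] / (r − 0.0026) = A$636,799.88.

A$636,799.88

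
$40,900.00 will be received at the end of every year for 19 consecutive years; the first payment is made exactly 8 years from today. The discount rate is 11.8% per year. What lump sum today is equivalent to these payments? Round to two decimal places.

$139,692.61

Ordinary annuity of 19 payments, first payment at period 8.
Periodic rate r = 0.118 per year.
The ordinary-annuity PV formula values the stream one period before the first payment (period 7); discount that back 7 periods:
PV₀ = 40,900 × [1 − (1+r)^−19] / r × (1+r)^−7 = $139,692.61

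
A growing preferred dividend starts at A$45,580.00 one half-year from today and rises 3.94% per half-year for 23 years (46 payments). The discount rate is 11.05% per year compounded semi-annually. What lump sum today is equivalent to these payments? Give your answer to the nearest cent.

A$1,442,191.51

Periodic rate r = 0.1105/2 per half-year; n is counted in half-years.
Growing ordinary annuity: PV = PMT₁ × [1 − ((1+g)/(1+r))^n] / (r − g) = 45,580 × [1 − ((1+0.0394)/(1+r))^46] / (r − 0.0394) = A$1,442,191.51.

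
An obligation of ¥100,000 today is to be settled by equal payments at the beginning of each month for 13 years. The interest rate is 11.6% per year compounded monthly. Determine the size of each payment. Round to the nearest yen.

Level annuity due; solve PV = PMT × [(1 − (1+r)^−n)/r] × (1+r) for PMT.
Periodic rate r = 0.116/12 per month; n is counted in months.
With n = 156: PMT = 100,000 / ([(1 − (1+r)^−n)/r] × (1+r)) = ¥1,232

¥1,232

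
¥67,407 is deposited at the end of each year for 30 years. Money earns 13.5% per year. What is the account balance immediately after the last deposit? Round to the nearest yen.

¥21,797,722

This is an ordinary annuity: 30 deposits of ¥67,407 at the end of each year.
Periodic rate r = 0.135 per year.
FV = PMT × [((1+r)^n − 1)/r] = 67,407 × [(1+r)^30 − 1] / r = ¥21,797,722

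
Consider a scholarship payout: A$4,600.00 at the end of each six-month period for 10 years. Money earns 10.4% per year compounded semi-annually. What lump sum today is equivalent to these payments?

This is an ordinary annuity: 20 payments of A$4,600.00 at the end of each six-month period.
Periodic rate r = 0.104/2 per half-year; n is counted in half-years.
PV = PMT × [(1 − (1+r)^−n)/r] = 4,600 × [1 − (1+r)^−20] / r = A$56,366.37

A$56,366.37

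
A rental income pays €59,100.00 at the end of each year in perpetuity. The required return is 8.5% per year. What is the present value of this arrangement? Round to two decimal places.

Periodic rate r = 0.085 per year.
Level perpetuity: PV = PMT / r = 59,100 / (0.085) = €695,294.12.

€695,294.12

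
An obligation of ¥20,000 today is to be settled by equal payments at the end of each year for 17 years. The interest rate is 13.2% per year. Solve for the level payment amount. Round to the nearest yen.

Level ordinary annuity; solve PV = PMT × [(1 − (1+r)^−n)/r] for PMT.
Periodic rate r = 0.132 per year.
With n = 17: PMT = 20,000 / ([(1 − (1+r)^−n)/r]) = ¥3,005

¥3,005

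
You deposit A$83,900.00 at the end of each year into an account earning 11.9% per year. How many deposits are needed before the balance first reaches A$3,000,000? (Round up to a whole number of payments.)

Periodic rate r = 0.119 per year.
Ordinary annuity FV: 3,000,000 = 83,900 × [((1+r)^n − 1)/r].
(1+r)^n = 1 + 3,000,000 × r / 83,900, so n = ln(1 + 3,000,000·r/83,900) / ln(1+r) = 14.76.
Round up to a whole number of payments: n = 15.

15 payments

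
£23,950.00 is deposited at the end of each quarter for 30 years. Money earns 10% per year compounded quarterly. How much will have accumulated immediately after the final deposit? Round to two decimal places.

£17,587,107.54

This is an ordinary annuity: 120 deposits of £23,950.00 at the end of each quarter.
Periodic rate r = 0.1/4 per quarter; n is counted in quarters.
FV = PMT × [((1+r)^n − 1)/r] = 23,950 × [(1+r)^120 − 1] / r = £17,587,107.54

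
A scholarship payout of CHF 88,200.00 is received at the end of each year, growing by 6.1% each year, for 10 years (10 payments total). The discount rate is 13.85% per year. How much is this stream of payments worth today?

CHF 575,735.66

Periodic rate r = 0.1385 per year.
Growing ordinary annuity: PV = PMT₁ × [1 − ((1+g)/(1+r))^n] / (r − g) = 88,200 × [1 − ((1+0.061)/(1+r))^10] / (r − 0.061) = CHF 575,735.66.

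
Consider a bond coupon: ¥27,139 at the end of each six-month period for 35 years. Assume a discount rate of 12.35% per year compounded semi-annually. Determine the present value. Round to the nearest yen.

This is an ordinary annuity: 70 payments of ¥27,139 at the end of each six-month period.
Periodic rate r = 0.1235/2 per half-year; n is counted in half-years.
PV = PMT × [(1 − (1+r)^−n)/r] = 27,139 × [1 − (1+r)^−70] / r = ¥432,870

¥432,870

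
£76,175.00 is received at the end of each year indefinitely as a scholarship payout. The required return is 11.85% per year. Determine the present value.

Periodic rate r = 0.1185 per year.
Level perpetuity: PV = PMT / r = 76,175 / (0.1185) = £642,827.00.

£642,827.00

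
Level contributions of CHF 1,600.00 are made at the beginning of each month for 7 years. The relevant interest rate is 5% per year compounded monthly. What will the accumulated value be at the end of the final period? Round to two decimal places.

This is an annuity due: 84 deposits of CHF 1,600.00 at the beginning of each month.
Periodic rate r = 0.05/12 per month; n is counted in months.
FV = PMT × [((1+r)^n − 1)/r] × (1+r) = 1,600 × [(1+r)^84 − 1] / r × (1+r) = CHF 161,194.70

CHF 161,194.70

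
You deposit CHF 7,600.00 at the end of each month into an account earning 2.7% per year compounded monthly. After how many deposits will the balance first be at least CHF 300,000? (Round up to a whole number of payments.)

Periodic rate r = 0.027/12 per month; n is counted in months.
Ordinary annuity FV: 300,000 = 7,600 × [((1+r)^n − 1)/r].
(1+r)^n = 1 + 300,000 × r / 7,600, so n = ln(1 + 300,000·r/7,600) / ln(1+r) = 37.86.
Round up to a whole number of payments: n = 38.

38 payments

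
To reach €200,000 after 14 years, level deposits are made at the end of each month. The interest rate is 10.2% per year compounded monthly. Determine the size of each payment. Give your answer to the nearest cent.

€540.50

Level ordinary annuity; solve FV = PMT × [((1+r)^n − 1)/r] for PMT.
Periodic rate r = 0.102/12 per month; n is counted in months.
With n = 168: PMT = 200,000 / ([((1+r)^n − 1)/r]) = €540.50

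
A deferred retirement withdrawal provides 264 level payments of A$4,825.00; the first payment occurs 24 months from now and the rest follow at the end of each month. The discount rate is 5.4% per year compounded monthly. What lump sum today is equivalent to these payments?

A$671,457.44

Ordinary annuity of 264 payments, first payment at period 24.
Periodic rate r = 0.054/12 per month; n is counted in months.
The ordinary-annuity PV formula values the stream one period before the first payment (period 23); discount that back 23 periods:
PV₀ = 4,825 × [1 − (1+r)^−264] / r × (1+r)^−23 = A$671,457.44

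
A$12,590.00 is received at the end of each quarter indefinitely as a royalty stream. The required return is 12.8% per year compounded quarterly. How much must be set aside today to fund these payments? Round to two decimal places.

Periodic rate r = 0.128/4 per quarter.
Level perpetuity: PV = PMT / r = 12,590 / (0.128/4) = A$393,437.50.

A$393,437.50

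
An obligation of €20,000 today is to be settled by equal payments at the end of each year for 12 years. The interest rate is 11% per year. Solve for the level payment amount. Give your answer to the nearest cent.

€3,080.55

Level ordinary annuity; solve PV = PMT × [(1 − (1+r)^−n)/r] for PMT.
Periodic rate r = 0.11 per year.
With n = 12: PMT = 20,000 / ([(1 − (1+r)^−n)/r]) = €3,080.55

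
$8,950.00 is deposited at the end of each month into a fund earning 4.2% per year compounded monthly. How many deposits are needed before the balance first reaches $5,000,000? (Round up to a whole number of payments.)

Periodic rate r = 0.042/12 per month; n is counted in months.
Ordinary annuity FV: 5,000,000 = 8,950 × [((1+r)^n − 1)/r].
(1+r)^n = 1 + 5,000,000 × r / 8,950, so n = ln(1 + 5,000,000·r/8,950) / ln(1+r) = 310.14.
Round up to a whole number of payments: n = 311.

311 payments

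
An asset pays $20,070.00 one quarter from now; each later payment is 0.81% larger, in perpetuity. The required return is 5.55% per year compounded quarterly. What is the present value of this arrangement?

$3,475,324.68

Periodic rate r = 0.0555/4 per quarter.
Growing perpetuity (Gordon): PV = PMT₁ / (r − g) = 20,070 / (r − 0.0081) = $3,475,324.68.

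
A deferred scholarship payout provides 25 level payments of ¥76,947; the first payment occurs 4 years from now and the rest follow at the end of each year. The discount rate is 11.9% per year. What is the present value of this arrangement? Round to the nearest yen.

¥433,723

Ordinary annuity of 25 payments, first payment at period 4.
Periodic rate r = 0.119 per year.
The ordinary-annuity PV formula values the stream one period before the first payment (period 3); discount that back 3 periods:
PV₀ = 76,947 × [1 − (1+r)^−25] / r × (1+r)^−3 = ¥433,723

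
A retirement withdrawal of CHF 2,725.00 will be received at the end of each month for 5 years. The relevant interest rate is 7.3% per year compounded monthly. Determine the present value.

This is an ordinary annuity: 60 payments of CHF 2,725.00 at the end of each month.
Periodic rate r = 0.073/12 per month; n is counted in months.
PV = PMT × [(1 − (1+r)^−n)/r] = 2,725 × [1 − (1+r)^−60] / r = CHF 136,639.11

CHF 136,639.11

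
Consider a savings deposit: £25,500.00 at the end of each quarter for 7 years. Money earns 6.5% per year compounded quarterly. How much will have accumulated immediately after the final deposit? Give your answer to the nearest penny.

£895,119.61

This is an ordinary annuity: 28 deposits of £25,500.00 at the end of each quarter.
Periodic rate r = 0.065/4 per quarter; n is counted in quarters.
FV = PMT × [((1+r)^n − 1)/r] = 25,500 × [(1+r)^28 − 1] / r = £895,119.61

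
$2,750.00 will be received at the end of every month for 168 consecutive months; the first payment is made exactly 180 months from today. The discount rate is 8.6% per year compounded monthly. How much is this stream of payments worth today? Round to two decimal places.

Ordinary annuity of 168 payments, first payment at period 180.
Periodic rate r = 0.086/12 per month; n is counted in months.
The ordinary-annuity PV formula values the stream one period before the first payment (period 179); discount that back 179 periods:
PV₀ = 2,750 × [1 − (1+r)^−168] / r × (1+r)^−179 = $74,675.20

$74,675.20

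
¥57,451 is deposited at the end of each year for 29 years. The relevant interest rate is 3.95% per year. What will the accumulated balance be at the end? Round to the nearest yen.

¥3,018,667

This is an ordinary annuity: 29 deposits of ¥57,451 at the end of each year.
Periodic rate r = 0.0395 per year.
FV = PMT × [((1+r)^n − 1)/r] = 57,451 × [(1+r)^29 − 1] / r = ¥3,018,667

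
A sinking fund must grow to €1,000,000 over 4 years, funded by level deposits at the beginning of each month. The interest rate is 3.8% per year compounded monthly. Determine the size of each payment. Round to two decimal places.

Level annuity due; solve FV = PMT × [((1+r)^n − 1)/r] × (1+r) for PMT.
Periodic rate r = 0.038/12 per month; n is counted in months.
With n = 48: PMT = 1,000,000 / ([((1+r)^n − 1)/r] × (1+r)) = €19,262.00

€19,262.00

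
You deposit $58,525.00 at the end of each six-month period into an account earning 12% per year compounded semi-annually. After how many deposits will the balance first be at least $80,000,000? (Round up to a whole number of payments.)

76 payments

Periodic rate r = 0.12/2 per half-year; n is counted in half-years.
Ordinary annuity FV: 80,000,000 = 58,525 × [((1+r)^n − 1)/r].
(1+r)^n = 1 + 80,000,000 × r / 58,525, so n = ln(1 + 80,000,000·r/58,525) / ln(1+r) = 75.84.
Round up to a whole number of payments: n = 76.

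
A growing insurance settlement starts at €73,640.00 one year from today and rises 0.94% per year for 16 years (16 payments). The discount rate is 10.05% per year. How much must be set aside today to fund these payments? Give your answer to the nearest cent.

€605,496.01

Periodic rate r = 0.1005 per year.
Growing ordinary annuity: PV = PMT₁ × [1 − ((1+g)/(1+r))^n] / (r − g) = 73,640 × [1 − ((1+0.0094)/(1+r))^16] / (r − 0.0094) = €605,496.01.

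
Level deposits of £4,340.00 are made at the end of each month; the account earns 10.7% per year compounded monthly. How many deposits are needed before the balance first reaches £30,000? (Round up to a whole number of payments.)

7 payments

Periodic rate r = 0.107/12 per month; n is counted in months.
Ordinary annuity FV: 30,000 = 4,340 × [((1+r)^n − 1)/r].
(1+r)^n = 1 + 30,000 × r / 4,340, so n = ln(1 + 30,000·r/4,340) / ln(1+r) = 6.74.
Round up to a whole number of payments: n = 7.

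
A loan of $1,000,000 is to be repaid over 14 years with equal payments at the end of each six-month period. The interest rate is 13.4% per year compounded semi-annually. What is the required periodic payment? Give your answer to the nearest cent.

Level ordinary annuity; solve PV = PMT × [(1 − (1+r)^−n)/r] for PMT.
Periodic rate r = 0.134/2 per half-year; n is counted in half-years.
With n = 28: PMT = 1,000,000 / ([(1 − (1+r)^−n)/r]) = $80,019.42

$80,019.42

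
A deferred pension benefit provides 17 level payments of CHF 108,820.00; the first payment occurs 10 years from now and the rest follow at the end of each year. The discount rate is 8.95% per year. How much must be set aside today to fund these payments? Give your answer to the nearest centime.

CHF 431,223.50

Ordinary annuity of 17 payments, first payment at period 10.
Periodic rate r = 0.0895 per year.
The ordinary-annuity PV formula values the stream one period before the first payment (period 9); discount that back 9 periods:
PV₀ = 108,820 × [1 − (1+r)^−17] / r × (1+r)^−9 = CHF 431,223.50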